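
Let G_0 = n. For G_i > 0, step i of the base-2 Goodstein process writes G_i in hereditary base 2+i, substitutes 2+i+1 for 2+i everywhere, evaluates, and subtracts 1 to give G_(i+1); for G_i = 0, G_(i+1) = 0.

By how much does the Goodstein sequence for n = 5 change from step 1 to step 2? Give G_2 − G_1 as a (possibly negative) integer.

(0) 5|_2 = 2^2 + 1 ↦ 3^3 + 1|_3 = 28 ⇒ 27
(1) 27|_3 = 3^3 ↦ 4^4|_4 = 256 ⇒ 255

228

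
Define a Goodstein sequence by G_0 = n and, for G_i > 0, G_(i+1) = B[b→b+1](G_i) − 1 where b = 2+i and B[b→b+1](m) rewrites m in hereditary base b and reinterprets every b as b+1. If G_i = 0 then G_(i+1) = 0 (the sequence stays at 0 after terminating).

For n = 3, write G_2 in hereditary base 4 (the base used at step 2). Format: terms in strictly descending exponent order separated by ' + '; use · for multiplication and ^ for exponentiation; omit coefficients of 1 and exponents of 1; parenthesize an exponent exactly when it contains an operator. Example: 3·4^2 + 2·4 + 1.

G_0 = 3. HB_2(3) = 2 + 1. Bump = 4. G_1 = 3.
G_1 = 3. HB_3(3) = 3. Bump = 4. G_2 = 3.
G_2 = 3. HB_4(3) = 3. Bump = 3. G_3 = 2.

3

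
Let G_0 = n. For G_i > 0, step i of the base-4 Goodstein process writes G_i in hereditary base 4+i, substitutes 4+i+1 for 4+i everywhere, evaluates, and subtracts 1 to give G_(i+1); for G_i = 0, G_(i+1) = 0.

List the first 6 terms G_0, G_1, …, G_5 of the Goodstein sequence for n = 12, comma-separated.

12, 14, 15, 16, 17, 18

i=0: 12 = 3·4 (b=4); 4→5: 3·5 = 15; 15−1 = 14
i=1: 14 = 2·5 + 4 (b=5); 5→6: 2·6 + 4 = 16; 16−1 = 15
i=2: 15 = 2·6 + 3 (b=6); 6→7: 2·7 + 3 = 17; 17−1 = 16
i=3: 16 = 2·7 + 2 (b=7); 7→8: 2·8 + 2 = 18; 18−1 = 17
i=4: 17 = 2·8 + 1 (b=8); 8→9: 2·9 + 1 = 19; 19−1 = 18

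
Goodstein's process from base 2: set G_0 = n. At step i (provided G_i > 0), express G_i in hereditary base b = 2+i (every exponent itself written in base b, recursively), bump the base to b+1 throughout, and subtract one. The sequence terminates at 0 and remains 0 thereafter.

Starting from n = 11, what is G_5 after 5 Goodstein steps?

5764801

G_0=11  [base 2] 2^(2 + 1) + 2 + 1  →[2↦3]→  3^(3 + 1) + 3 + 1 = 85  −1 ⇒ G_1=84
G_1=84  [base 3] 3^(3 + 1) + 3  →[3↦4]→  4^(4 + 1) + 4 = 1028  −1 ⇒ G_2=1027
G_2=1027  [base 4] 4^(4 + 1) + 3  →[4↦5]→  5^(5 + 1) + 3 = 15628  −1 ⇒ G_3=15627
G_3=15627  [base 5] 5^(5 + 1) + 2  →[5↦6]→  6^(6 + 1) + 2 = 279938  −1 ⇒ G_4=279937
G_4=279937  [base 6] 6^(6 + 1) + 1  →[6↦7]→  7^(7 + 1) + 1 = 5764802  −1 ⇒ G_5=5764801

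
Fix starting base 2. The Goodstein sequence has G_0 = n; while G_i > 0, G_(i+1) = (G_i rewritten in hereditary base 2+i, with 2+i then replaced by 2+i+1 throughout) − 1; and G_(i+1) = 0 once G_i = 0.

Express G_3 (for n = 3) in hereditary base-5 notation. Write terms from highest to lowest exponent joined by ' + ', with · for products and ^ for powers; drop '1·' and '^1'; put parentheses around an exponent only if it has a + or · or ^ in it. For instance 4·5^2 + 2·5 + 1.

2

i=0: 3 = 2 + 1 (b=2); 2→3: 3 + 1 = 4; 4−1 = 3
i=1: 3 = 3 (b=3); 3→4: 4 = 4; 4−1 = 3
i=2: 3 = 3 (b=4); 4→5: 3 = 3; 3−1 = 2
i=3: 2 = 2 (b=5); 5→6: 2 = 2; 2−1 = 1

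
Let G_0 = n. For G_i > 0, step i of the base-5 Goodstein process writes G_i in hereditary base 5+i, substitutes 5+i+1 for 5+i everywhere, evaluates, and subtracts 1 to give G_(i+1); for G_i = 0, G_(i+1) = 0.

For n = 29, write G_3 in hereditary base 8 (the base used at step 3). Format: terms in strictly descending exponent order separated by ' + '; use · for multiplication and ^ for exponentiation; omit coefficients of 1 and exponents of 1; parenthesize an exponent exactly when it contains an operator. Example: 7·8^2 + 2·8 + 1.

[0] 29 ≡ 5^2 + 4 (base 5). Lift 6: 40. −1: 39.
[1] 39 ≡ 6^2 + 3 (base 6). Lift 7: 52. −1: 51.
[2] 51 ≡ 7^2 + 2 (base 7). Lift 8: 66. −1: 65.
[3] 65 ≡ 8^2 + 1 (base 8). Lift 9: 82. −1: 81.

8^2 + 1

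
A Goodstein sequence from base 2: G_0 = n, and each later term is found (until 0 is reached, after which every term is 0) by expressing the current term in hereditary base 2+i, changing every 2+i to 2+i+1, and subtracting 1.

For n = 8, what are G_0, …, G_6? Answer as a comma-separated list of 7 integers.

8, 80, 553, 6310, 93395, 1647195, 33554571

step 0: 8 = 2^(2 + 1); sub 3 for 2: 3^(3 + 1); = 81; G_1 = 81−1 = 80
step 1: 80 = 2·3^3 + 2·3^2 + 2·3 + 2; sub 4 for 3: 2·4^4 + 2·4^2 + 2·4 + 2; = 554; G_2 = 554−1 = 553
step 2: 553 = 2·4^4 + 2·4^2 + 2·4 + 1; sub 5 for 4: 2·5^5 + 2·5^2 + 2·5 + 1; = 6311; G_3 = 6311−1 = 6310
step 3: 6310 = 2·5^5 + 2·5^2 + 2·5; sub 6 for 5: 2·6^6 + 2·6^2 + 2·6; = 93396; G_4 = 93396−1 = 93395
step 4: 93395 = 2·6^6 + 2·6^2 + 6 + 5; sub 7 for 6: 2·7^7 + 2·7^2 + 7 + 5; = 1647196; G_5 = 1647196−1 = 1647195
step 5: 1647195 = 2·7^7 + 2·7^2 + 7 + 4; sub 8 for 7: 2·8^8 + 2·8^2 + 8 + 4; = 33554572; G_6 = 33554572−1 = 33554571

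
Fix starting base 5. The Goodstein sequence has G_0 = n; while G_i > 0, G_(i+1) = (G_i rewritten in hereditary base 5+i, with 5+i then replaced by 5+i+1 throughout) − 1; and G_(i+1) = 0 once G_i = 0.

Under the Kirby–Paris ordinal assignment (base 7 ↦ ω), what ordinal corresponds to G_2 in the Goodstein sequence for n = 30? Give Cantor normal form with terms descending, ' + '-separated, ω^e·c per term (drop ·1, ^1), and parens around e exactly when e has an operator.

G_0 = 30. HB_5(30) = 5^2 + 5. Bump = 42. G_1 = 41.
G_1 = 41. HB_6(41) = 6^2 + 5. Bump = 54. G_2 = 53.
G_2 = 53. HB_7(53) = 7^2 + 4. Bump = 68. G_3 = 67.

ω^2 + 4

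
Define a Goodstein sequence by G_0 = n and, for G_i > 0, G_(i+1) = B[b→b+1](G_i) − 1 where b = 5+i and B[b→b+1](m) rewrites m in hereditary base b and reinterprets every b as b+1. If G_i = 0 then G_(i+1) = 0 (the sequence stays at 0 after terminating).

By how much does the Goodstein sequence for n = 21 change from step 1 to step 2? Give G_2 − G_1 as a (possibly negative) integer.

G_0=21  [base 5] 4·5 + 1  →[5↦6]→  4·6 + 1 = 25  −1 ⇒ G_1=24
G_1=24  [base 6] 4·6  →[6↦7]→  4·7 = 28  −1 ⇒ G_2=27

3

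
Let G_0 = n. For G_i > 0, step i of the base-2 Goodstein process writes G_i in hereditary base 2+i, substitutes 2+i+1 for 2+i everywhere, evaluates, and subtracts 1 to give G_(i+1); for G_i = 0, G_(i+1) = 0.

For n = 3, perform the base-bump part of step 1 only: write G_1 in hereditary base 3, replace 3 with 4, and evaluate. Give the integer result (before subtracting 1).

4

i=0: 3 = 2 + 1 (b=2); 2→3: 3 + 1 = 4; 4−1 = 3
i=1: 3 = 3 (b=3); 3→4: 4 = 4; 4−1 = 3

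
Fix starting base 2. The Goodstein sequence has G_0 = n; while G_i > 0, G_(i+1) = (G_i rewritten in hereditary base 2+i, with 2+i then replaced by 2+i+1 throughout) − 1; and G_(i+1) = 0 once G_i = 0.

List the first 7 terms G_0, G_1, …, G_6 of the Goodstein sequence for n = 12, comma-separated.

[0] 12 ≡ 2^(2 + 1) + 2^2 (base 2). Lift 3: 108. −1: 107.
[1] 107 ≡ 3^(3 + 1) + 2·3^2 + 2·3 + 2 (base 3). Lift 4: 1066. −1: 1065.
[2] 1065 ≡ 4^(4 + 1) + 2·4^2 + 2·4 + 1 (base 4). Lift 5: 15686. −1: 15685.
[3] 15685 ≡ 5^(5 + 1) + 2·5^2 + 2·5 (base 5). Lift 6: 280020. −1: 280019.
[4] 280019 ≡ 6^(6 + 1) + 2·6^2 + 6 + 5 (base 6). Lift 7: 5764911. −1: 5764910.
[5] 5764910 ≡ 7^(7 + 1) + 2·7^2 + 7 + 4 (base 7). Lift 8: 134217868. −1: 134217867.

12, 107, 1065, 15685, 280019, 5764910, 134217867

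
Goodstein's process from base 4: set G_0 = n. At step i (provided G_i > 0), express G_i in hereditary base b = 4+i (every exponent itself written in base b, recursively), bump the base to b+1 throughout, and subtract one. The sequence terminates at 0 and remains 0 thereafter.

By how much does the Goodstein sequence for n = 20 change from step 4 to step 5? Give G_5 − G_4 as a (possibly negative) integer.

[0] 20 ≡ 4^2 + 4 (base 4). Lift 5: 30. −1: 29.
[1] 29 ≡ 5^2 + 4 (base 5). Lift 6: 40. −1: 39.
[2] 39 ≡ 6^2 + 3 (base 6). Lift 7: 52. −1: 51.
[3] 51 ≡ 7^2 + 2 (base 7). Lift 8: 66. −1: 65.
[4] 65 ≡ 8^2 + 1 (base 8). Lift 9: 82. −1: 81.

16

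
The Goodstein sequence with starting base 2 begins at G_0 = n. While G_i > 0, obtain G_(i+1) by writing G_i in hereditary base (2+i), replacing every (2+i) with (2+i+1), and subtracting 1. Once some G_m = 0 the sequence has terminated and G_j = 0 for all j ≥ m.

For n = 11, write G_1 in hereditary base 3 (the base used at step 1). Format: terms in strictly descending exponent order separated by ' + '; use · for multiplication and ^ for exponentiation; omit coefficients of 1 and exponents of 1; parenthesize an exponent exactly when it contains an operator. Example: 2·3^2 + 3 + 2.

G_0 = 11. HB_2(11) = 2^(2 + 1) + 2 + 1. Bump = 85. G_1 = 84.
G_1 = 84. HB_3(84) = 3^(3 + 1) + 3. Bump = 1028. G_2 = 1027.

3^(3 + 1) + 3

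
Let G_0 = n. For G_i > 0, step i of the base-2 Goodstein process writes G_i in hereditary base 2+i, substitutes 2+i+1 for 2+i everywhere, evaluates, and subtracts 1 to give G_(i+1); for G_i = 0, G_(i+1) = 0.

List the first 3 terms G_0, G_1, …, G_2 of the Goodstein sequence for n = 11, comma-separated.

11, 84, 1027

G_0=11  [base 2] 2^(2 + 1) + 2 + 1  →[2↦3]→  3^(3 + 1) + 3 + 1 = 85  −1 ⇒ G_1=84
G_1=84  [base 3] 3^(3 + 1) + 3  →[3↦4]→  4^(4 + 1) + 4 = 1028  −1 ⇒ G_2=1027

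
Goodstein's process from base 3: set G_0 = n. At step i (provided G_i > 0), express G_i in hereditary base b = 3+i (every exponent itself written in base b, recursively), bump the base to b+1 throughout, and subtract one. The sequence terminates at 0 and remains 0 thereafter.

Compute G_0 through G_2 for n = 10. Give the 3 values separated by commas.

[0] 10 ≡ 3^2 + 1 (base 3). Lift 4: 17. −1: 16.
[1] 16 ≡ 4^2 (base 4). Lift 5: 25. −1: 24.

10, 16, 24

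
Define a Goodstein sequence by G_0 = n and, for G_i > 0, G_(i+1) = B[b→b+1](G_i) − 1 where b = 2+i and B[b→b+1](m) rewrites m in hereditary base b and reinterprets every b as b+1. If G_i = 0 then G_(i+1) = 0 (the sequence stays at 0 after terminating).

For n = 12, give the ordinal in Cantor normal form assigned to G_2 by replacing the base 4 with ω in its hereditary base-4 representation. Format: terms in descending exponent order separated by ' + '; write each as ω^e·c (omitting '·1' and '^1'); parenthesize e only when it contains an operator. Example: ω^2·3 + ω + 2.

ω^(ω + 1) + ω^2·2 + ω·2 + 1

i=0: 12 = 2^(2 + 1) + 2^2 (b=2); 2→3: 3^(3 + 1) + 3^3 = 108; 108−1 = 107
i=1: 107 = 3^(3 + 1) + 2·3^2 + 2·3 + 2 (b=3); 3→4: 4^(4 + 1) + 2·4^2 + 2·4 + 2 = 1066; 1066−1 = 1065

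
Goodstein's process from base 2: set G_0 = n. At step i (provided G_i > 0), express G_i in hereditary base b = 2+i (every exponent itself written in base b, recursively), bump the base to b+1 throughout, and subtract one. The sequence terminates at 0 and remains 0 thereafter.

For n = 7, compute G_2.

G_0 = 7. HB_2(7) = 2^2 + 2 + 1. Bump = 31. G_1 = 30.
G_1 = 30. HB_3(30) = 3^3 + 3. Bump = 260. G_2 = 259.
G_2 = 259. HB_4(259) = 4^4 + 3. Bump = 3128. G_3 = 3127.

259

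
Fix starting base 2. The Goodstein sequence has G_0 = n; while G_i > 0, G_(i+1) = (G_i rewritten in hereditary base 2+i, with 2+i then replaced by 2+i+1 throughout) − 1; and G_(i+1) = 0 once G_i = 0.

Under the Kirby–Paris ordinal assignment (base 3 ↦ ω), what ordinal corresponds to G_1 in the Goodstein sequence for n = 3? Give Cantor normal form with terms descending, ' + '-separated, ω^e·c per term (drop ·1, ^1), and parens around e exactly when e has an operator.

step 0: 3 = 2 + 1; sub 3 for 2: 3 + 1; = 4; G_1 = 4−1 = 3
step 1: 3 = 3; sub 4 for 3: 4; = 4; G_2 = 4−1 = 3

ω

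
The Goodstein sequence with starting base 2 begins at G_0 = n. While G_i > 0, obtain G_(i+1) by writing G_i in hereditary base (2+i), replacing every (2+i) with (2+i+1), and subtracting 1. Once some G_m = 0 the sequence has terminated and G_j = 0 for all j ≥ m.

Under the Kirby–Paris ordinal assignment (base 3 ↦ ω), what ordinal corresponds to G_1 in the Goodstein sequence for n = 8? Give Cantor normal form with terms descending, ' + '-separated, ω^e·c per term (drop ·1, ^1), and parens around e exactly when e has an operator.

ω^ω·2 + ω^2·2 + ω·2 + 2

step 0: 8 = 2^(2 + 1); sub 3 for 2: 3^(3 + 1); = 81; G_1 = 81−1 = 80
step 1: 80 = 2·3^3 + 2·3^2 + 2·3 + 2; sub 4 for 3: 2·4^4 + 2·4^2 + 2·4 + 2; = 554; G_2 = 554−1 = 553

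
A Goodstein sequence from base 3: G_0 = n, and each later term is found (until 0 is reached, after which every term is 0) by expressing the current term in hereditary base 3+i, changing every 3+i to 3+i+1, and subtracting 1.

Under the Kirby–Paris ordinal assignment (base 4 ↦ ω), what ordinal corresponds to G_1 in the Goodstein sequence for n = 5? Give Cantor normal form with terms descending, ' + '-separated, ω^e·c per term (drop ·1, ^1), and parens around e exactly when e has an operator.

ω + 1

i=0: 5 = 3 + 2 (b=3); 3→4: 4 + 2 = 6; 6−1 = 5
i=1: 5 = 4 + 1 (b=4); 4→5: 5 + 1 = 6; 6−1 = 5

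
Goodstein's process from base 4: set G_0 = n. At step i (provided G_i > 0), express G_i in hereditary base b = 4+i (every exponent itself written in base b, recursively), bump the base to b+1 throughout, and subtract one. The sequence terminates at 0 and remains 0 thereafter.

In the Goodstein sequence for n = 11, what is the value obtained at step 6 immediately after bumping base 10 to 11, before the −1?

step 0: 11 = 2·4 + 3; sub 5 for 4: 2·5 + 3; = 13; G_1 = 13−1 = 12
step 1: 12 = 2·5 + 2; sub 6 for 5: 2·6 + 2; = 14; G_2 = 14−1 = 13
step 2: 13 = 2·6 + 1; sub 7 for 6: 2·7 + 1; = 15; G_3 = 15−1 = 14
step 3: 14 = 2·7; sub 8 for 7: 2·8; = 16; G_4 = 16−1 = 15
step 4: 15 = 8 + 7; sub 9 for 8: 9 + 7; = 16; G_5 = 16−1 = 15
step 5: 15 = 9 + 6; sub 10 for 9: 10 + 6; = 16; G_6 = 16−1 = 15
step 6: 15 = 10 + 5; sub 11 for 10: 11 + 5; = 16; G_7 = 16−1 = 15

16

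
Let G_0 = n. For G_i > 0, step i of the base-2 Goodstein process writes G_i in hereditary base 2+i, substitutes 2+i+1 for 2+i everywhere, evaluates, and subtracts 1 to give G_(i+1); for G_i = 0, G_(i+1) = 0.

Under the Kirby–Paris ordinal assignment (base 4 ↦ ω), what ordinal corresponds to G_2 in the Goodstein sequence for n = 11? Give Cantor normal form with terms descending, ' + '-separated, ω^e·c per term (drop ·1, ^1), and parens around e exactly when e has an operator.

ω^(ω + 1) + 3

step 0: 11 = 2^(2 + 1) + 2 + 1; sub 3 for 2: 3^(3 + 1) + 3 + 1; = 85; G_1 = 85−1 = 84
step 1: 84 = 3^(3 + 1) + 3; sub 4 for 3: 4^(4 + 1) + 4; = 1028; G_2 = 1028−1 = 1027
step 2: 1027 = 4^(4 + 1) + 3; sub 5 for 4: 5^(5 + 1) + 3; = 15628; G_3 = 15628−1 = 15627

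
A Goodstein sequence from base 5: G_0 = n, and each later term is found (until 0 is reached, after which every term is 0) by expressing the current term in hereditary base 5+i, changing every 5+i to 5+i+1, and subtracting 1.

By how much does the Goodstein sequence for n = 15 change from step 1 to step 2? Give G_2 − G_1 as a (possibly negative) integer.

1

15 —HB5→ 3·5 —bump→ 3·6 = 18 —(−1)→ 17
17 —HB6→ 2·6 + 5 —bump→ 2·7 + 5 = 19 —(−1)→ 18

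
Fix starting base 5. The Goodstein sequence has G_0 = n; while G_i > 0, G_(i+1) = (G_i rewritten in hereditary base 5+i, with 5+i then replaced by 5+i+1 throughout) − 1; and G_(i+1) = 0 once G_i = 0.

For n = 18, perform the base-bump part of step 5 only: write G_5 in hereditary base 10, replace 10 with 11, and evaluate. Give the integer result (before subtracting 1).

29

[0] 18 ≡ 3·5 + 3 (base 5). Lift 6: 21. −1: 20.
[1] 20 ≡ 3·6 + 2 (base 6). Lift 7: 23. −1: 22.
[2] 22 ≡ 3·7 + 1 (base 7). Lift 8: 25. −1: 24.
[3] 24 ≡ 3·8 (base 8). Lift 9: 27. −1: 26.
[4] 26 ≡ 2·9 + 8 (base 9). Lift 10: 28. −1: 27.
[5] 27 ≡ 2·10 + 7 (base 10). Lift 11: 29. −1: 28.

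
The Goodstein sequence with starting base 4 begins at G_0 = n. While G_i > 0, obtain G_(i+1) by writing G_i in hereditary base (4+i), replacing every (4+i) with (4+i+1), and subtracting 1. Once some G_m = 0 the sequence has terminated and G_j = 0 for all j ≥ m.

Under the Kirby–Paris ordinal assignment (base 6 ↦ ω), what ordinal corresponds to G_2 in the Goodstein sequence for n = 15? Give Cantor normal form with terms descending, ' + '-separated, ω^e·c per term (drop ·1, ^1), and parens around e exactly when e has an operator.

ω·3 + 1

[0] 15 ≡ 3·4 + 3 (base 4). Lift 5: 18. −1: 17.
[1] 17 ≡ 3·5 + 2 (base 5). Lift 6: 20. −1: 19.
[2] 19 ≡ 3·6 + 1 (base 6). Lift 7: 22. −1: 21.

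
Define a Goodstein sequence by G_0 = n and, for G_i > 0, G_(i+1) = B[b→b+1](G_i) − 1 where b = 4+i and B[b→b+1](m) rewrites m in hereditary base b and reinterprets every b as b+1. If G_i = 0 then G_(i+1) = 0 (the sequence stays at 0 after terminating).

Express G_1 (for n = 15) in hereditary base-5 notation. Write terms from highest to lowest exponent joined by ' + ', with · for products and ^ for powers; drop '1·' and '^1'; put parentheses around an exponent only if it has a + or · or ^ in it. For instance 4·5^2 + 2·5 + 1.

15 —HB4→ 3·4 + 3 —bump→ 3·5 + 3 = 18 —(−1)→ 17
17 —HB5→ 3·5 + 2 —bump→ 3·6 + 2 = 20 —(−1)→ 19

3·5 + 2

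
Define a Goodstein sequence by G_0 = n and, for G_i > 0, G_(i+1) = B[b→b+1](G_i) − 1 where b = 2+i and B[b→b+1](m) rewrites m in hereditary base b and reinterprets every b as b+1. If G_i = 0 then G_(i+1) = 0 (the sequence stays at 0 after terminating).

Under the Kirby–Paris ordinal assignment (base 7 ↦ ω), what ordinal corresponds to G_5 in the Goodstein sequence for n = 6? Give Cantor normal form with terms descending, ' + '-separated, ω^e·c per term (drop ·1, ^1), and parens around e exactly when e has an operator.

6 —HB2→ 2^2 + 2 —bump→ 3^3 + 3 = 30 —(−1)→ 29
29 —HB3→ 3^3 + 2 —bump→ 4^4 + 2 = 258 —(−1)→ 257
257 —HB4→ 4^4 + 1 —bump→ 5^5 + 1 = 3126 —(−1)→ 3125
3125 —HB5→ 5^5 —bump→ 6^6 = 46656 —(−1)→ 46655
46655 —HB6→ 5·6^5 + 5·6^4 + 5·6^3 + 5·6^2 + 5·6 + 5 —bump→ 5·7^5 + 5·7^4 + 5·7^3 + 5·7^2 + 5·7 + 5 = 98040 —(−1)→ 98039

ω^5·5 + ω^4·5 + ω^3·5 + ω^2·5 + ω·5 + 4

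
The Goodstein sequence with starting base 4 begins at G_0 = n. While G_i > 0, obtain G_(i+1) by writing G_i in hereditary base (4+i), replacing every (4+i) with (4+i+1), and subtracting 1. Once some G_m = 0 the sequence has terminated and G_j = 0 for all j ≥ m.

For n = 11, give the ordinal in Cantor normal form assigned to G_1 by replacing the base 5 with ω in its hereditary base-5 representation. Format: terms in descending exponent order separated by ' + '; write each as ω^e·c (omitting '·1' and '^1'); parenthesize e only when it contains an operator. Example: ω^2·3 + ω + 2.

ω·2 + 2

G_0 = 11. HB_4(11) = 2·4 + 3. Bump = 13. G_1 = 12.
G_1 = 12. HB_5(12) = 2·5 + 2. Bump = 14. G_2 = 13.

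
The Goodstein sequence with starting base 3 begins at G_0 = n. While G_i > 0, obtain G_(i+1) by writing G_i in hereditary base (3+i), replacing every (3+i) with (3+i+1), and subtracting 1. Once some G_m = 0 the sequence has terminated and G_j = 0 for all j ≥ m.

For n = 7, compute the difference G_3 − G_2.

0

(0) 7|_3 = 2·3 + 1 ↦ 2·4 + 1|_4 = 9 ⇒ 8
(1) 8|_4 = 2·4 ↦ 2·5|_5 = 10 ⇒ 9
(2) 9|_5 = 5 + 4 ↦ 6 + 4|_6 = 10 ⇒ 9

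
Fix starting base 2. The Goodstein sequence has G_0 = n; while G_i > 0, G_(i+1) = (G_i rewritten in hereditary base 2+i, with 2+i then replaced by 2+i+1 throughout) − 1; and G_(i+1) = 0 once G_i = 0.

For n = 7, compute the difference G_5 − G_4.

776886

[0] 7 ≡ 2^2 + 2 + 1 (base 2). Lift 3: 31. −1: 30.
[1] 30 ≡ 3^3 + 3 (base 3). Lift 4: 260. −1: 259.
[2] 259 ≡ 4^4 + 3 (base 4). Lift 5: 3128. −1: 3127.
[3] 3127 ≡ 5^5 + 2 (base 5). Lift 6: 46658. −1: 46657.
[4] 46657 ≡ 6^6 + 1 (base 6). Lift 7: 823544. −1: 823543.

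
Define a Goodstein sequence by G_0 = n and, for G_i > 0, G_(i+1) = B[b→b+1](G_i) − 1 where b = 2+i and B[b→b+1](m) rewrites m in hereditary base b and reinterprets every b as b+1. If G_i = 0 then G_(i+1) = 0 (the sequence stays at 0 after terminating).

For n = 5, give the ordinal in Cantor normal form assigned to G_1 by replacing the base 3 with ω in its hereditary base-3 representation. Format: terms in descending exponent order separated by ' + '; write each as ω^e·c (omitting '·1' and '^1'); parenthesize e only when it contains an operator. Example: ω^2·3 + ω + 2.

[0] 5 ≡ 2^2 + 1 (base 2). Lift 3: 28. −1: 27.
[1] 27 ≡ 3^3 (base 3). Lift 4: 256. −1: 255.

ω^ω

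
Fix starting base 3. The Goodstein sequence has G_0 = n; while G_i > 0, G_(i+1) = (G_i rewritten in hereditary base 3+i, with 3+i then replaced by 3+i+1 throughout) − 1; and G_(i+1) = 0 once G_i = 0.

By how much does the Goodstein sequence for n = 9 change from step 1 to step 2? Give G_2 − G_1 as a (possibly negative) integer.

2

(0) 9|_3 = 3^2 ↦ 4^2|_4 = 16 ⇒ 15
(1) 15|_4 = 3·4 + 3 ↦ 3·5 + 3|_5 = 18 ⇒ 17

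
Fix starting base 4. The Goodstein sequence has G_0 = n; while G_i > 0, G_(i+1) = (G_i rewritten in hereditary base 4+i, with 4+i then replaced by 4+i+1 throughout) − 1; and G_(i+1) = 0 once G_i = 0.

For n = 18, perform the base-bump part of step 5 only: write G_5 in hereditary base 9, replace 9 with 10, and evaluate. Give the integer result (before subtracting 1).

64

(0) 18|_4 = 4^2 + 2 ↦ 5^2 + 2|_5 = 27 ⇒ 26
(1) 26|_5 = 5^2 + 1 ↦ 6^2 + 1|_6 = 37 ⇒ 36
(2) 36|_6 = 6^2 ↦ 7^2|_7 = 49 ⇒ 48
(3) 48|_7 = 6·7 + 6 ↦ 6·8 + 6|_8 = 54 ⇒ 53
(4) 53|_8 = 6·8 + 5 ↦ 6·9 + 5|_9 = 59 ⇒ 58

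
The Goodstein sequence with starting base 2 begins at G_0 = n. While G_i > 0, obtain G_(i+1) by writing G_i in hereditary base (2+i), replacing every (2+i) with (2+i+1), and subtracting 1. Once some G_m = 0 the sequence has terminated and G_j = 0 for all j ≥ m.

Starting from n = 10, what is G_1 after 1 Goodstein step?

83

base 2: 10 = 2^(2 + 1) + 2; at 3: 3^(3 + 1) + 3 = 84; next = 83
base 3: 83 = 3^(3 + 1) + 2; at 4: 4^(4 + 1) + 2 = 1026; next = 1025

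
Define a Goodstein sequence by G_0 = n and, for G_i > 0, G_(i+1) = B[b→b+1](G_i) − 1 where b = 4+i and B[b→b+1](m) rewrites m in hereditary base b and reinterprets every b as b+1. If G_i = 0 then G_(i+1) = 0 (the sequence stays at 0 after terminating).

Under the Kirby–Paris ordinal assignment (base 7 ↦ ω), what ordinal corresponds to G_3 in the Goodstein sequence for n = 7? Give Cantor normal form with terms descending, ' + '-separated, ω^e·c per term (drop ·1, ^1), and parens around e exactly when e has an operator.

step 0: 7 = 4 + 3; sub 5 for 4: 5 + 3; = 8; G_1 = 8−1 = 7
step 1: 7 = 5 + 2; sub 6 for 5: 6 + 2; = 8; G_2 = 8−1 = 7
step 2: 7 = 6 + 1; sub 7 for 6: 7 + 1; = 8; G_3 = 8−1 = 7

ω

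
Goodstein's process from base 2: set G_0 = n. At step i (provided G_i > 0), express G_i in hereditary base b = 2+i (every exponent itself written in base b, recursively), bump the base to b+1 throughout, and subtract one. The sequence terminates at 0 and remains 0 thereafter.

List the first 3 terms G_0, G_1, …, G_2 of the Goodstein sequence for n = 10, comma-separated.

(0) 10|_2 = 2^(2 + 1) + 2 ↦ 3^(3 + 1) + 3|_3 = 84 ⇒ 83
(1) 83|_3 = 3^(3 + 1) + 2 ↦ 4^(4 + 1) + 2|_4 = 1026 ⇒ 1025

10, 83, 1025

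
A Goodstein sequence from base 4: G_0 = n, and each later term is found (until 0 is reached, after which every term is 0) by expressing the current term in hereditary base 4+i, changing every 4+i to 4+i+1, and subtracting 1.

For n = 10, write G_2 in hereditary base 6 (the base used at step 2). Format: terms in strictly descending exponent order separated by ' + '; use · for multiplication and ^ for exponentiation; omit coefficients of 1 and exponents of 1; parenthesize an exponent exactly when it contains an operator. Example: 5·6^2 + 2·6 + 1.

10 —HB4→ 2·4 + 2 —bump→ 2·5 + 2 = 12 —(−1)→ 11
11 —HB5→ 2·5 + 1 —bump→ 2·6 + 1 = 13 —(−1)→ 12
12 —HB6→ 2·6 —bump→ 2·7 = 14 —(−1)→ 13

2·6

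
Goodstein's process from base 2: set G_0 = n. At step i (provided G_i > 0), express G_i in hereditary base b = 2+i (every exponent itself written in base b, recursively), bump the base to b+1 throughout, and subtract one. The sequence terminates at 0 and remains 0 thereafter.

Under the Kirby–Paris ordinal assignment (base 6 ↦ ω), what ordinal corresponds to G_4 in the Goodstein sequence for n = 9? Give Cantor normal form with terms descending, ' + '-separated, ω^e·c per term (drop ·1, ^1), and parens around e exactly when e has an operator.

(0) 9|_2 = 2^(2 + 1) + 1 ↦ 3^(3 + 1) + 1|_3 = 82 ⇒ 81
(1) 81|_3 = 3^(3 + 1) ↦ 4^(4 + 1)|_4 = 1024 ⇒ 1023
(2) 1023|_4 = 3·4^4 + 3·4^3 + 3·4^2 + 3·4 + 3 ↦ 3·5^5 + 3·5^3 + 3·5^2 + 3·5 + 3|_5 = 9843 ⇒ 9842
(3) 9842|_5 = 3·5^5 + 3·5^3 + 3·5^2 + 3·5 + 2 ↦ 3·6^6 + 3·6^3 + 3·6^2 + 3·6 + 2|_6 = 140744 ⇒ 140743
(4) 140743|_6 = 3·6^6 + 3·6^3 + 3·6^2 + 3·6 + 1 ↦ 3·7^7 + 3·7^3 + 3·7^2 + 3·7 + 1|_7 = 2471827 ⇒ 2471826

ω^ω·3 + ω^3·3 + ω^2·3 + ω·3 + 1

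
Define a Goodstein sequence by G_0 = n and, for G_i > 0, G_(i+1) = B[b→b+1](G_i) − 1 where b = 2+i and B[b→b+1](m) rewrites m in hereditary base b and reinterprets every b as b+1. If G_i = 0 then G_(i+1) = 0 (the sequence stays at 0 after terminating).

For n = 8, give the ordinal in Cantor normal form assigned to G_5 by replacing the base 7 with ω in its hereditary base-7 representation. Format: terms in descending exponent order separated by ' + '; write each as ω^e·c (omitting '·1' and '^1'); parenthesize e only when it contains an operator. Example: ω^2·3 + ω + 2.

ω^ω·2 + ω^2·2 + ω + 4

step 0: 8 = 2^(2 + 1); sub 3 for 2: 3^(3 + 1); = 81; G_1 = 81−1 = 80
step 1: 80 = 2·3^3 + 2·3^2 + 2·3 + 2; sub 4 for 3: 2·4^4 + 2·4^2 + 2·4 + 2; = 554; G_2 = 554−1 = 553
step 2: 553 = 2·4^4 + 2·4^2 + 2·4 + 1; sub 5 for 4: 2·5^5 + 2·5^2 + 2·5 + 1; = 6311; G_3 = 6311−1 = 6310
step 3: 6310 = 2·5^5 + 2·5^2 + 2·5; sub 6 for 5: 2·6^6 + 2·6^2 + 2·6; = 93396; G_4 = 93396−1 = 93395
step 4: 93395 = 2·6^6 + 2·6^2 + 6 + 5; sub 7 for 6: 2·7^7 + 2·7^2 + 7 + 5; = 1647196; G_5 = 1647196−1 = 1647195
step 5: 1647195 = 2·7^7 + 2·7^2 + 7 + 4; sub 8 for 7: 2·8^8 + 2·8^2 + 8 + 4; = 33554572; G_6 = 33554572−1 = 33554571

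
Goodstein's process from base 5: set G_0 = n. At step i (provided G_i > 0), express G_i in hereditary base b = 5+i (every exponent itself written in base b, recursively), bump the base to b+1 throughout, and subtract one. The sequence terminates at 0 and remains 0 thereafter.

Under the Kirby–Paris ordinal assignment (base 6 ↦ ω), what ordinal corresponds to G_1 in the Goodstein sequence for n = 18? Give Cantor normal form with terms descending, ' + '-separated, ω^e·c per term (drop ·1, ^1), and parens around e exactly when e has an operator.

G_0 = 18. HB_5(18) = 3·5 + 3. Bump = 21. G_1 = 20.
G_1 = 20. HB_6(20) = 3·6 + 2. Bump = 23. G_2 = 22.

ω·3 + 2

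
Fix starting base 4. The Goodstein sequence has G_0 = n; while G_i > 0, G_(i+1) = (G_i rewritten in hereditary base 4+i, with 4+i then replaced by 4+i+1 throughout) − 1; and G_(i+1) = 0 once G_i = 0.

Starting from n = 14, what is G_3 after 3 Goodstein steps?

[0] 14 ≡ 3·4 + 2 (base 4). Lift 5: 17. −1: 16.
[1] 16 ≡ 3·5 + 1 (base 5). Lift 6: 19. −1: 18.
[2] 18 ≡ 3·6 (base 6). Lift 7: 21. −1: 20.
[3] 20 ≡ 2·7 + 6 (base 7). Lift 8: 22. −1: 21.

20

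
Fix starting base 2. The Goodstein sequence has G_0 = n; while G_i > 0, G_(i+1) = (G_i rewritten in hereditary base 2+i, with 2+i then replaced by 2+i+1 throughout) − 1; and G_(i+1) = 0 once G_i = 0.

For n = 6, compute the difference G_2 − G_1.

6 —HB2→ 2^2 + 2 —bump→ 3^3 + 3 = 30 —(−1)→ 29
29 —HB3→ 3^3 + 2 —bump→ 4^4 + 2 = 258 —(−1)→ 257

228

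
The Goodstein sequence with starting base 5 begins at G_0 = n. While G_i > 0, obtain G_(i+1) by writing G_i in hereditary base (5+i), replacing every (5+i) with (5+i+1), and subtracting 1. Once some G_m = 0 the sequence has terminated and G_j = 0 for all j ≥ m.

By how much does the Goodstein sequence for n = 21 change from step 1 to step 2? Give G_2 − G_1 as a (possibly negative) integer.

3

G_0=21  [base 5] 4·5 + 1  →[5↦6]→  4·6 + 1 = 25  −1 ⇒ G_1=24
G_1=24  [base 6] 4·6  →[6↦7]→  4·7 = 28  −1 ⇒ G_2=27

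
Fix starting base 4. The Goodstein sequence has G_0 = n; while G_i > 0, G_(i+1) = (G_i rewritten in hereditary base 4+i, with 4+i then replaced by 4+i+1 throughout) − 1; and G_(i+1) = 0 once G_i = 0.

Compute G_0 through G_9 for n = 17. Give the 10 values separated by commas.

17, 25, 35, 39, 43, 47, 51, 55, 59, 62

step 0: 17 = 4^2 + 1; sub 5 for 4: 5^2 + 1; = 26; G_1 = 26−1 = 25
step 1: 25 = 5^2; sub 6 for 5: 6^2; = 36; G_2 = 36−1 = 35
step 2: 35 = 5·6 + 5; sub 7 for 6: 5·7 + 5; = 40; G_3 = 40−1 = 39
step 3: 39 = 5·7 + 4; sub 8 for 7: 5·8 + 4; = 44; G_4 = 44−1 = 43
step 4: 43 = 5·8 + 3; sub 9 for 8: 5·9 + 3; = 48; G_5 = 48−1 = 47
step 5: 47 = 5·9 + 2; sub 10 for 9: 5·10 + 2; = 52; G_6 = 52−1 = 51
step 6: 51 = 5·10 + 1; sub 11 for 10: 5·11 + 1; = 56; G_7 = 56−1 = 55
step 7: 55 = 5·11; sub 12 for 11: 5·12; = 60; G_8 = 60−1 = 59
step 8: 59 = 4·12 + 11; sub 13 for 12: 4·13 + 11; = 63; G_9 = 63−1 = 62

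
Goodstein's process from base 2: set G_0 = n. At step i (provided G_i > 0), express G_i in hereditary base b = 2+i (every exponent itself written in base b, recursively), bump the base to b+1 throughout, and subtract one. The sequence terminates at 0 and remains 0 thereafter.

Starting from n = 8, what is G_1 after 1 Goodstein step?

G_0=8  [base 2] 2^(2 + 1)  →[2↦3]→  3^(3 + 1) = 81  −1 ⇒ G_1=80
G_1=80  [base 3] 2·3^3 + 2·3^2 + 2·3 + 2  →[3↦4]→  2·4^4 + 2·4^2 + 2·4 + 2 = 554  −1 ⇒ G_2=553

80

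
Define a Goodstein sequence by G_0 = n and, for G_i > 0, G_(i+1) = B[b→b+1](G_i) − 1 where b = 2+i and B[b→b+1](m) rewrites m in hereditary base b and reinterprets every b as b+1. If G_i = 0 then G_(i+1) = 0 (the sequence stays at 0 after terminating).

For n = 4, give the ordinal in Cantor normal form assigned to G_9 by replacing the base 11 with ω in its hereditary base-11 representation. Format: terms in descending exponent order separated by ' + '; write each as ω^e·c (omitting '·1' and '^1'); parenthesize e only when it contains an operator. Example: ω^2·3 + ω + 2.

ω^2·2 + ω

step 0: 4 = 2^2; sub 3 for 2: 3^3; = 27; G_1 = 27−1 = 26
step 1: 26 = 2·3^2 + 2·3 + 2; sub 4 for 3: 2·4^2 + 2·4 + 2; = 42; G_2 = 42−1 = 41
step 2: 41 = 2·4^2 + 2·4 + 1; sub 5 for 4: 2·5^2 + 2·5 + 1; = 61; G_3 = 61−1 = 60
step 3: 60 = 2·5^2 + 2·5; sub 6 for 5: 2·6^2 + 2·6; = 84; G_4 = 84−1 = 83
step 4: 83 = 2·6^2 + 6 + 5; sub 7 for 6: 2·7^2 + 7 + 5; = 110; G_5 = 110−1 = 109
step 5: 109 = 2·7^2 + 7 + 4; sub 8 for 7: 2·8^2 + 8 + 4; = 140; G_6 = 140−1 = 139
step 6: 139 = 2·8^2 + 8 + 3; sub 9 for 8: 2·9^2 + 9 + 3; = 174; G_7 = 174−1 = 173
step 7: 173 = 2·9^2 + 9 + 2; sub 10 for 9: 2·10^2 + 10 + 2; = 212; G_8 = 212−1 = 211
step 8: 211 = 2·10^2 + 10 + 1; sub 11 for 10: 2·11^2 + 11 + 1; = 254; G_9 = 254−1 = 253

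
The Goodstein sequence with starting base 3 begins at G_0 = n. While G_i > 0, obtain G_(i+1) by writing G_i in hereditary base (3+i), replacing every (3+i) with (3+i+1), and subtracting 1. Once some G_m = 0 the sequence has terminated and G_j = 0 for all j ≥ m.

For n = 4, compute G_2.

4

step 0: 4 = 3 + 1; sub 4 for 3: 4 + 1; = 5; G_1 = 5−1 = 4
step 1: 4 = 4; sub 5 for 4: 5; = 5; G_2 = 5−1 = 4
step 2: 4 = 4; sub 6 for 5: 4; = 4; G_3 = 4−1 = 3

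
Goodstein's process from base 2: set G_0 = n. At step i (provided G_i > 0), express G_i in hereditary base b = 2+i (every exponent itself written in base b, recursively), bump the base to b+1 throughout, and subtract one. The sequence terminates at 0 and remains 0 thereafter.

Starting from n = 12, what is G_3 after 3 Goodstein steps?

15685

i=0: 12 = 2^(2 + 1) + 2^2 (b=2); 2→3: 3^(3 + 1) + 3^3 = 108; 108−1 = 107
i=1: 107 = 3^(3 + 1) + 2·3^2 + 2·3 + 2 (b=3); 3→4: 4^(4 + 1) + 2·4^2 + 2·4 + 2 = 1066; 1066−1 = 1065
i=2: 1065 = 4^(4 + 1) + 2·4^2 + 2·4 + 1 (b=4); 4→5: 5^(5 + 1) + 2·5^2 + 2·5 + 1 = 15686; 15686−1 = 15685
i=3: 15685 = 5^(5 + 1) + 2·5^2 + 2·5 (b=5); 5→6: 6^(6 + 1) + 2·6^2 + 2·6 = 280020; 280020−1 = 280019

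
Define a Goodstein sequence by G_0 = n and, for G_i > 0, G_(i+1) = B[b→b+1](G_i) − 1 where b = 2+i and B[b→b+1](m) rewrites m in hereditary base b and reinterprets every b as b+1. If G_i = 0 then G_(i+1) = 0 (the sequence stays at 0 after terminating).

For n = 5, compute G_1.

27

i=0: 5 = 2^2 + 1 (b=2); 2→3: 3^3 + 1 = 28; 28−1 = 27
i=1: 27 = 3^3 (b=3); 3→4: 4^4 = 256; 256−1 = 255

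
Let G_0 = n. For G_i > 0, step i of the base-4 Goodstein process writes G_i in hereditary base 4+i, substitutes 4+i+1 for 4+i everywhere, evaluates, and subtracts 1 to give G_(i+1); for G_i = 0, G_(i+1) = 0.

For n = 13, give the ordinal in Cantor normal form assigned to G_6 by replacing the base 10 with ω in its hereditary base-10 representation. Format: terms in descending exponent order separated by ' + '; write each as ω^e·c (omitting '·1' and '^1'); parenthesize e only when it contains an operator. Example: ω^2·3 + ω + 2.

[0] 13 ≡ 3·4 + 1 (base 4). Lift 5: 16. −1: 15.
[1] 15 ≡ 3·5 (base 5). Lift 6: 18. −1: 17.
[2] 17 ≡ 2·6 + 5 (base 6). Lift 7: 19. −1: 18.
[3] 18 ≡ 2·7 + 4 (base 7). Lift 8: 20. −1: 19.
[4] 19 ≡ 2·8 + 3 (base 8). Lift 9: 21. −1: 20.
[5] 20 ≡ 2·9 + 2 (base 9). Lift 10: 22. −1: 21.
[6] 21 ≡ 2·10 + 1 (base 10). Lift 11: 23. −1: 22.

ω·2 + 1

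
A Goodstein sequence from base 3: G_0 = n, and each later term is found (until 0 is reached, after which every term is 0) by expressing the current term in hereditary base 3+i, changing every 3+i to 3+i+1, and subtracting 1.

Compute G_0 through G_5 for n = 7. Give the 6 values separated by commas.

7, 8, 9, 9, 9, 9

step 0: 7 = 2·3 + 1; sub 4 for 3: 2·4 + 1; = 9; G_1 = 9−1 = 8
step 1: 8 = 2·4; sub 5 for 4: 2·5; = 10; G_2 = 10−1 = 9
step 2: 9 = 5 + 4; sub 6 for 5: 6 + 4; = 10; G_3 = 10−1 = 9
step 3: 9 = 6 + 3; sub 7 for 6: 7 + 3; = 10; G_4 = 10−1 = 9
step 4: 9 = 7 + 2; sub 8 for 7: 8 + 2; = 10; G_5 = 10−1 = 9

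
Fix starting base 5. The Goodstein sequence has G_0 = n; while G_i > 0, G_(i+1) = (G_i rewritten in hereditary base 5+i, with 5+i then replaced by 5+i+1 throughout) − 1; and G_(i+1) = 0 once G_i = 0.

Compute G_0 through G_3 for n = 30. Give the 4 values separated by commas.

base 5: 30 = 5^2 + 5; at 6: 6^2 + 6 = 42; next = 41
base 6: 41 = 6^2 + 5; at 7: 7^2 + 5 = 54; next = 53
base 7: 53 = 7^2 + 4; at 8: 8^2 + 4 = 68; next = 67

30, 41, 53, 67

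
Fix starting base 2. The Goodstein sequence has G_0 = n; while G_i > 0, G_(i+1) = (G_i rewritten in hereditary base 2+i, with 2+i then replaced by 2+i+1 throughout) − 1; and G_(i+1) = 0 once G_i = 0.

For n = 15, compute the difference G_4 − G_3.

307841

G_0=15  [base 2] 2^(2 + 1) + 2^2 + 2 + 1  →[2↦3]→  3^(3 + 1) + 3^3 + 3 + 1 = 112  −1 ⇒ G_1=111
G_1=111  [base 3] 3^(3 + 1) + 3^3 + 3  →[3↦4]→  4^(4 + 1) + 4^4 + 4 = 1284  −1 ⇒ G_2=1283
G_2=1283  [base 4] 4^(4 + 1) + 4^4 + 3  →[4↦5]→  5^(5 + 1) + 5^5 + 3 = 18753  −1 ⇒ G_3=18752
G_3=18752  [base 5] 5^(5 + 1) + 5^5 + 2  →[5↦6]→  6^(6 + 1) + 6^6 + 2 = 326594  −1 ⇒ G_4=326593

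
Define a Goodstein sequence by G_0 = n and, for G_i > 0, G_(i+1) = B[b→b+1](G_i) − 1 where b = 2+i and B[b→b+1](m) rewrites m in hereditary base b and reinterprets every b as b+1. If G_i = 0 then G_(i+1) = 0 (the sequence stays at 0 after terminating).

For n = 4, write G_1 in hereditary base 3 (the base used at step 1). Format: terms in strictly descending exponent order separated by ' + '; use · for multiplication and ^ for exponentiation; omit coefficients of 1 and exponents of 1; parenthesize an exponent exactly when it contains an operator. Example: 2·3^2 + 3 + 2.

2·3^2 + 2·3 + 2

G_0 = 4. HB_2(4) = 2^2. Bump = 27. G_1 = 26.
G_1 = 26. HB_3(26) = 2·3^2 + 2·3 + 2. Bump = 42. G_2 = 41.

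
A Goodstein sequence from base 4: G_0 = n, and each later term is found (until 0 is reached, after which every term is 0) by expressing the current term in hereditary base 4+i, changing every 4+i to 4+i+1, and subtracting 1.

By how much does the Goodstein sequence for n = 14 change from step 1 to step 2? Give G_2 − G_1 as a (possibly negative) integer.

2

i=0: 14 = 3·4 + 2 (b=4); 4→5: 3·5 + 2 = 17; 17−1 = 16
i=1: 16 = 3·5 + 1 (b=5); 5→6: 3·6 + 1 = 19; 19−1 = 18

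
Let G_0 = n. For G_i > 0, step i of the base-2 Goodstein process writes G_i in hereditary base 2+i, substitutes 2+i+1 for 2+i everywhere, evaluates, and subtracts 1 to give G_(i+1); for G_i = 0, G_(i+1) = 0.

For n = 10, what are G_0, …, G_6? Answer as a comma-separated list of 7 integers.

10 —HB2→ 2^(2 + 1) + 2 —bump→ 3^(3 + 1) + 3 = 84 —(−1)→ 83
83 —HB3→ 3^(3 + 1) + 2 —bump→ 4^(4 + 1) + 2 = 1026 —(−1)→ 1025
1025 —HB4→ 4^(4 + 1) + 1 —bump→ 5^(5 + 1) + 1 = 15626 —(−1)→ 15625
15625 —HB5→ 5^(5 + 1) —bump→ 6^(6 + 1) = 279936 —(−1)→ 279935
279935 —HB6→ 5·6^6 + 5·6^5 + 5·6^4 + 5·6^3 + 5·6^2 + 5·6 + 5 —bump→ 5·7^7 + 5·7^5 + 5·7^4 + 5·7^3 + 5·7^2 + 5·7 + 5 = 4215755 —(−1)→ 4215754
4215754 —HB7→ 5·7^7 + 5·7^5 + 5·7^4 + 5·7^3 + 5·7^2 + 5·7 + 4 —bump→ 5·8^8 + 5·8^5 + 5·8^4 + 5·8^3 + 5·8^2 + 5·8 + 4 = 84073324 —(−1)→ 84073323

10, 83, 1025, 15625, 279935, 4215754, 84073323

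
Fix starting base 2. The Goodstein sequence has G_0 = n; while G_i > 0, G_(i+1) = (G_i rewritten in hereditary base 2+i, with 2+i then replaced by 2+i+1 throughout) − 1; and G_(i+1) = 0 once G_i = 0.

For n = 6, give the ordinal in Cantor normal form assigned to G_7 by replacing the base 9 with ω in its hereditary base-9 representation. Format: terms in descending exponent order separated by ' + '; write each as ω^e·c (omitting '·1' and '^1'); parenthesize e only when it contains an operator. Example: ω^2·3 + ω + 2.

G_0=6  [base 2] 2^2 + 2  →[2↦3]→  3^3 + 3 = 30  −1 ⇒ G_1=29
G_1=29  [base 3] 3^3 + 2  →[3↦4]→  4^4 + 2 = 258  −1 ⇒ G_2=257
G_2=257  [base 4] 4^4 + 1  →[4↦5]→  5^5 + 1 = 3126  −1 ⇒ G_3=3125
G_3=3125  [base 5] 5^5  →[5↦6]→  6^6 = 46656  −1 ⇒ G_4=46655
G_4=46655  [base 6] 5·6^5 + 5·6^4 + 5·6^3 + 5·6^2 + 5·6 + 5  →[6↦7]→  5·7^5 + 5·7^4 + 5·7^3 + 5·7^2 + 5·7 + 5 = 98040  −1 ⇒ G_5=98039
G_5=98039  [base 7] 5·7^5 + 5·7^4 + 5·7^3 + 5·7^2 + 5·7 + 4  →[7↦8]→  5·8^5 + 5·8^4 + 5·8^3 + 5·8^2 + 5·8 + 4 = 187244  −1 ⇒ G_6=187243
G_6=187243  [base 8] 5·8^5 + 5·8^4 + 5·8^3 + 5·8^2 + 5·8 + 3  →[8↦9]→  5·9^5 + 5·9^4 + 5·9^3 + 5·9^2 + 5·9 + 3 = 332148  −1 ⇒ G_7=332147

ω^5·5 + ω^4·5 + ω^3·5 + ω^2·5 + ω·5 + 2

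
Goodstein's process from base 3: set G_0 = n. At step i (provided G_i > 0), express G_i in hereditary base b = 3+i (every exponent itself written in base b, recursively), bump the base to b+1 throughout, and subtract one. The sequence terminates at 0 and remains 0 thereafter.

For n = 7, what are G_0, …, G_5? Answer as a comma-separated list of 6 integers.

7, 8, 9, 9, 9, 9

(0) 7|_3 = 2·3 + 1 ↦ 2·4 + 1|_4 = 9 ⇒ 8
(1) 8|_4 = 2·4 ↦ 2·5|_5 = 10 ⇒ 9
(2) 9|_5 = 5 + 4 ↦ 6 + 4|_6 = 10 ⇒ 9
(3) 9|_6 = 6 + 3 ↦ 7 + 3|_7 = 10 ⇒ 9
(4) 9|_7 = 7 + 2 ↦ 8 + 2|_8 = 10 ⇒ 9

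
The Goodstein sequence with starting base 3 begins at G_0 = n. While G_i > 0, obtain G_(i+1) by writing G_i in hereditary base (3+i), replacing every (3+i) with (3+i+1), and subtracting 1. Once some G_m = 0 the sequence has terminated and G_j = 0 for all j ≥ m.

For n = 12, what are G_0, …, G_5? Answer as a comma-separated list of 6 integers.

(0) 12|_3 = 3^2 + 3 ↦ 4^2 + 4|_4 = 20 ⇒ 19
(1) 19|_4 = 4^2 + 3 ↦ 5^2 + 3|_5 = 28 ⇒ 27
(2) 27|_5 = 5^2 + 2 ↦ 6^2 + 2|_6 = 38 ⇒ 37
(3) 37|_6 = 6^2 + 1 ↦ 7^2 + 1|_7 = 50 ⇒ 49
(4) 49|_7 = 7^2 ↦ 8^2|_8 = 64 ⇒ 63

12, 19, 27, 37, 49, 63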